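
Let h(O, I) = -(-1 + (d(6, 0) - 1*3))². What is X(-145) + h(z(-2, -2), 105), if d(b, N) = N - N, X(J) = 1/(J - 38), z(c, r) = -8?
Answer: -2929/183 ≈ -16.005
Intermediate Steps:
X(J) = 1/(-38 + J)
d(b, N) = 0
h(O, I) = -16 (h(O, I) = -(-1 + (0 - 1*3))² = -(-1 + (0 - 3))² = -(-1 - 3)² = -1*(-4)² = -1*16 = -16)
X(-145) + h(z(-2, -2), 105) = 1/(-38 - 145) - 16 = 1/(-183) - 16 = -1/183 - 16 = -2929/183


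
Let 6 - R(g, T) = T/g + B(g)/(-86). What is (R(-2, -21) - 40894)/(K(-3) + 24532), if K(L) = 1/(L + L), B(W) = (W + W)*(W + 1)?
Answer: -10551801/6329213 ≈ -1.6672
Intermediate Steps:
B(W) = 2*W*(1 + W) (B(W) = (2*W)*(1 + W) = 2*W*(1 + W))
R(g, T) = 6 - T/g + g*(1 + g)/43 (R(g, T) = 6 - (T/g + (2*g*(1 + g))/(-86)) = 6 - (T/g + (2*g*(1 + g))*(-1/86)) = 6 - (T/g - g*(1 + g)/43) = 6 + (-T/g + g*(1 + g)/43) = 6 - T/g + g*(1 + g)/43)
K(L) = 1/(2*L)
(R(-2, -21) - 40894)/(K(-3) + 24532) = ((-1*(-21) + (1/43)*(-2)*(258 - 2*(1 - 2)))/(-2) - 40894)/((½)/(-3) + 24532) = (-(21 + (1/43)*(-2)*(258 - 2*(-1)))/2 - 40894)/((½)*(-⅓) + 24532) = (-(21 + (1/43)*(-2)*(258 + 2))/2 - 40894)/(-⅙ + 24532) = (-(21 + (1/43)*(-2)*260)/2 - 40894)/(147191/6) = (-(21 - 520/43)/2 - 40894)*(6/147191) = (-½*383/43 - 40894)*(6/147191) = (-383/86 - 40894)*(6/147191) = -3517267/86*6/147191 = -10551801/6329213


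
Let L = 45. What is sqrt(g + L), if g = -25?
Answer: 2*sqrt(5) ≈ 4.4721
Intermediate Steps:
sqrt(g + L) = sqrt(-25 + 45) = sqrt(20) = 2*sqrt(5)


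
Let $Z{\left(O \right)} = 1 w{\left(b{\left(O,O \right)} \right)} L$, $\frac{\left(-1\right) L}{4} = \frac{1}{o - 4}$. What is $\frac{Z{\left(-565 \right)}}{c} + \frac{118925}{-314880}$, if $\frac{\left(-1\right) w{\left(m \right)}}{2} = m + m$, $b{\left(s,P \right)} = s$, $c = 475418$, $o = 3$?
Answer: $- \frac{5369257045}{14969961984} \approx -0.35867$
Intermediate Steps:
$w{\left(m \right)} = - 4 m$ ($w{\left(m \right)} = - 2 \left(m + m\right) = - 2 \cdot 2 m = - 4 m$)
$L = 4$ ($L = - \frac{4}{3 - 4} = - \frac{4}{-1} = \left(-4\right) \left(-1\right) = 4$)
$Z{\left(O \right)} = - 16 O$ ($Z{\left(O \right)} = 1 \left(- 4 O\right) 4 = - 4 O 4 = - 16 O$)
$\frac{Z{\left(-565 \right)}}{c} + \frac{118925}{-314880} = \frac{\left(-16\right) \left(-565\right)}{475418} + \frac{118925}{-314880} = 9040 \cdot \frac{1}{475418} + 118925 \left(- \frac{1}{314880}\right) = \frac{4520}{237709} - \frac{23785}{62976} = - \frac{5369257045}{14969961984}$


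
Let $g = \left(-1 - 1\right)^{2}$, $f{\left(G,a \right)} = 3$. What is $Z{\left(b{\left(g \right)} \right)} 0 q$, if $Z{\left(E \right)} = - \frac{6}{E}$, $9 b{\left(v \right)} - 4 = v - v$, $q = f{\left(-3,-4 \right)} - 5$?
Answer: $0$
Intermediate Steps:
$q = -2$ ($q = 3 - 5 = -2$)
$g = 4$ ($g = \left(-2\right)^{2} = 4$)
$b{\left(v \right)} = \frac{4}{9}$ ($b{\left(v \right)} = \frac{4}{9} + \frac{v - v}{9} = \frac{4}{9} + \frac{1}{9} \cdot 0 = \frac{4}{9} + 0 = \frac{4}{9}$)
$Z{\left(b{\left(g \right)} \right)} 0 q = - \frac{6}{\frac{4}{9}} \cdot 0 \left(-2\right) = \left(-6\right) \frac{9}{4} \cdot 0 = \left(- \frac{27}{2}\right) 0 = 0$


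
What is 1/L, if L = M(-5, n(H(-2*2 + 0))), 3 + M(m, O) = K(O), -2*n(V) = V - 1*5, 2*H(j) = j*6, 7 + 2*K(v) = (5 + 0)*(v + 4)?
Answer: 4/99 ≈ 0.040404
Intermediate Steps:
K(v) = 13/2 + 5*v/2 (K(v) = -7/2 + ((5 + 0)*(v + 4))/2 = -7/2 + (5*(4 + v))/2 = -7/2 + (20 + 5*v)/2 = -7/2 + (10 + 5*v/2) = 13/2 + 5*v/2)
H(j) = 3*j (H(j) = (j*6)/2 = (6*j)/2 = 3*j)
n(V) = 5/2 - V/2 (n(V) = -(V - 1*5)/2 = -(V - 5)/2 = -(-5 + V)/2 = 5/2 - V/2)
M(m, O) = 7/2 + 5*O/2 (M(m, O) = -3 + (13/2 + 5*O/2) = 7/2 + 5*O/2)
L = 99/4 (L = 7/2 + 5*(5/2 - 3*(-2*2 + 0)/2)/2 = 7/2 + 5*(5/2 - 3*(-4 + 0)/2)/2 = 7/2 + 5*(5/2 - 3*(-4)/2)/2 = 7/2 + 5*(5/2 - ½*(-12))/2 = 7/2 + 5*(5/2 + 6)/2 = 7/2 + (5/2)*(17/2) = 7/2 + 85/4 = 99/4 ≈ 24.750)
1/L = 1/(99/4) = 4/99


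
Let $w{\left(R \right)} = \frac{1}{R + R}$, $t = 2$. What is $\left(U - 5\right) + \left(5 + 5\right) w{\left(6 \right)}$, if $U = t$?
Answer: $- \frac{13}{6} \approx -2.1667$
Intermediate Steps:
$U = 2$
$w{\left(R \right)} = \frac{1}{2 R}$
$\left(U - 5\right) + \left(5 + 5\right) w{\left(6 \right)} = \left(2 - 5\right) + \left(5 + 5\right) \frac{1}{2 \cdot 6} = \left(2 - 5\right) + 10 \cdot \frac{1}{2} \cdot \frac{1}{6} = -3 + 10 \cdot \frac{1}{12} = -3 + \frac{5}{6} = - \frac{13}{6}$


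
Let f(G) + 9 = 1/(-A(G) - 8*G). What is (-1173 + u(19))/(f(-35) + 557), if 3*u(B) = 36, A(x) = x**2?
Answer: -1097145/517859 ≈ -2.1186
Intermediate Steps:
f(G) = -9 + 1/(-G**2 - 8*G)
u(B) = 12 (u(B) = (1/3)*36 = 12)
(-1173 + u(19))/(f(-35) + 557) = (-1173 + 12)/((-1 - 72*(-35) - 9*(-35)**2)/((-35)*(8 - 35)) + 557) = -1161/(-1/35*(-1 + 2520 - 9*1225)/(-27) + 557) = -1161/(-1/35*(-1/27)*(-1 + 2520 - 11025) + 557) = -1161/(-1/35*(-1/27)*(-8506) + 557) = -1161/(-8506/945 + 557) = -1161/517859/945 = -1161*945/517859 = -1097145/517859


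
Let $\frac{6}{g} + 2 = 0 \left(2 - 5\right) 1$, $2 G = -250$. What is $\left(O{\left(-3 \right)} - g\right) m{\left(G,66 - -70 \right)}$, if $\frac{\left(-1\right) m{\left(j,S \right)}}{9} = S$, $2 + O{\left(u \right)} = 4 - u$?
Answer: $-9792$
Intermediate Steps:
$G = -125$ ($G = \frac{1}{2} \left(-250\right) = -125$)
$g = -3$ ($g = \frac{6}{-2 + 0 \left(2 - 5\right) 1} = \frac{6}{-2 + 0 \left(-3\right) 1} = \frac{6}{-2 + 0 \cdot 1} = \frac{6}{-2 + 0} = \frac{6}{-2} = 6 \left(- \frac{1}{2}\right) = -3$)
$O{\left(u \right)} = 2 - u$ ($O{\left(u \right)} = -2 - \left(-4 + u\right) = 2 - u$)
$m{\left(j,S \right)} = - 9 S$
$\left(O{\left(-3 \right)} - g\right) m{\left(G,66 - -70 \right)} = \left(\left(2 - -3\right) - -3\right) \left(- 9 \left(66 - -70\right)\right) = \left(\left(2 + 3\right) + 3\right) \left(- 9 \left(66 + 70\right)\right) = \left(5 + 3\right) \left(\left(-9\right) 136\right) = 8 \left(-1224\right) = -9792$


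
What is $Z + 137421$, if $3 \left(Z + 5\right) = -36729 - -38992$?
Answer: $\frac{414511}{3} \approx 1.3817 \cdot 10^{5}$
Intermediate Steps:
$Z = \frac{2248}{3}$ ($Z = -5 + \frac{-36729 - -38992}{3} = -5 + \frac{-36729 + 38992}{3} = -5 + \frac{1}{3} \cdot 2263 = -5 + \frac{2263}{3} = \frac{2248}{3} \approx 749.33$)
$Z + 137421 = \frac{2248}{3} + 137421 = \frac{414511}{3}$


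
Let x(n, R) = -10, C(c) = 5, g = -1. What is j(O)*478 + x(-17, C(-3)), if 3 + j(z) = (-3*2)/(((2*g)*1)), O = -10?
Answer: -10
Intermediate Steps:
j(z) = 0 (j(z) = -3 + (-3*2)/(((2*(-1))*1)) = -3 - 6/((-2*1)) = -3 - 6/(-2) = -3 - 6*(-1/2) = -3 + 3 = 0)
j(O)*478 + x(-17, C(-3)) = 0*478 - 10 = 0 - 10 = -10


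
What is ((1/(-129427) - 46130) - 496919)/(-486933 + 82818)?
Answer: 70285202924/52303392105 ≈ 1.3438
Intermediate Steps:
((1/(-129427) - 46130) - 496919)/(-486933 + 82818) = ((-1/129427 - 46130) - 496919)/(-404115) = (-5970467511/129427 - 496919)*(-1/404115) = -70285202924/129427*(-1/404115) = 70285202924/52303392105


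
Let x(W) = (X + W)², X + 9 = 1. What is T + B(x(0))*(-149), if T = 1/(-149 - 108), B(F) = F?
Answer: -2450753/257 ≈ -9536.0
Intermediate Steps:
X = -8 (X = -9 + 1 = -8)
x(W) = (-8 + W)²
T = -1/257 (T = 1/(-257) = -1/257 ≈ -0.0038911)
T + B(x(0))*(-149) = -1/257 + (-8 + 0)²*(-149) = -1/257 + (-8)²*(-149) = -1/257 + 64*(-149) = -1/257 - 9536 = -2450753/257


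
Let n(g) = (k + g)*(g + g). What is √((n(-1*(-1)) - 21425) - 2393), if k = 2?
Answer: 2*I*√5953 ≈ 154.31*I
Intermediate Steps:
n(g) = 2*g*(2 + g) (n(g) = (2 + g)*(g + g) = (2 + g)*(2*g) = 2*g*(2 + g))
√((n(-1*(-1)) - 21425) - 2393) = √((2*(-1*(-1))*(2 - 1*(-1)) - 21425) - 2393) = √((2*1*(2 + 1) - 21425) - 2393) = √((2*1*3 - 21425) - 2393) = √((6 - 21425) - 2393) = √(-21419 - 2393) = √(-23812) = 2*I*√5953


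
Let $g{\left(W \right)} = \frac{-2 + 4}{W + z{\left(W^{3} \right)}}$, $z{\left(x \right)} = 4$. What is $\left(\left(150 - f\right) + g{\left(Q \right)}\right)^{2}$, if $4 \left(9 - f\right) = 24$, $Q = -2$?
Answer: $21904$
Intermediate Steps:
$g{\left(W \right)} = \frac{2}{4 + W}$ ($g{\left(W \right)} = \frac{-2 + 4}{W + 4} = \frac{2}{4 + W}$)
$f = 3$ ($f = 9 - 6 = 3$)
$\left(\left(150 - f\right) + g{\left(Q \right)}\right)^{2} = \left(\left(150 - 3\right) + \frac{2}{4 - 2}\right)^{2} = \left(\left(150 - 3\right) + \frac{2}{2}\right)^{2} = \left(147 + 2 \cdot \frac{1}{2}\right)^{2} = \left(147 + 1\right)^{2} = 148^{2} = 21904$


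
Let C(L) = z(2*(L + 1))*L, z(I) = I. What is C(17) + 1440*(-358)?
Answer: -514908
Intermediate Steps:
C(L) = L*(2 + 2*L) (C(L) = (2*(L + 1))*L = (2*(1 + L))*L = (2 + 2*L)*L = L*(2 + 2*L))
C(17) + 1440*(-358) = 2*17*(1 + 17) + 1440*(-358) = 2*17*18 - 515520 = 612 - 515520 = -514908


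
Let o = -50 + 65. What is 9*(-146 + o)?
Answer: -1179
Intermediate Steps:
o = 15
9*(-146 + o) = 9*(-146 + 15) = 9*(-131) = -1179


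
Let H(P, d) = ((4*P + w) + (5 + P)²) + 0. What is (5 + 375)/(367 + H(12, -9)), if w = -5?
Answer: 380/699 ≈ 0.54363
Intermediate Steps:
H(P, d) = -5 + (5 + P)² + 4*P (H(P, d) = ((4*P - 5) + (5 + P)²) + 0 = ((-5 + 4*P) + (5 + P)²) + 0 = (-5 + (5 + P)² + 4*P) + 0 = -5 + (5 + P)² + 4*P)
(5 + 375)/(367 + H(12, -9)) = (5 + 375)/(367 + (20 + 12² + 14*12)) = 380/(367 + (20 + 144 + 168)) = 380/(367 + 332) = 380/699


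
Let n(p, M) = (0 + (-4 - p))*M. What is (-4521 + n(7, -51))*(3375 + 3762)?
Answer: -28262520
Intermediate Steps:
n(p, M) = M*(-4 - p) (n(p, M) = (-4 - p)*M = M*(-4 - p))
(-4521 + n(7, -51))*(3375 + 3762) = (-4521 - 1*(-51)*(4 + 7))*(3375 + 3762) = (-4521 - 1*(-51)*11)*7137 = (-4521 + 561)*7137 = -3960*7137 = -28262520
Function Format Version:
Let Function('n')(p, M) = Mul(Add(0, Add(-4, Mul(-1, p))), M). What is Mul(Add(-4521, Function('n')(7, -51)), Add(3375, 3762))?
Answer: -28262520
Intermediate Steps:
Function('n')(p, M) = Mul(M, Add(-4, Mul(-1, p))) (Function('n')(p, M) = Mul(Add(-4, Mul(-1, p)), M) = Mul(M, Add(-4, Mul(-1, p))))
Mul(Add(-4521, Function('n')(7, -51)), Add(3375, 3762)) = Mul(Add(-4521, Mul(-1, -51, Add(4, 7))), Add(3375, 3762)) = Mul(Add(-4521, Mul(-1, -51, 11)), 7137) = Mul(Add(-4521, 561), 7137) = Mul(-3960, 7137) = -28262520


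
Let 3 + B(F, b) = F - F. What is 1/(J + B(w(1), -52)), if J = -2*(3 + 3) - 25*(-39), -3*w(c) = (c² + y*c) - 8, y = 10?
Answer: 1/960 ≈ 0.0010417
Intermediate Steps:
w(c) = 8/3 - 10*c/3 - c²/3 (w(c) = -((c² + 10*c) - 8)/3 = -(-8 + c² + 10*c)/3 = 8/3 - 10*c/3 - c²/3)
B(F, b) = -3 (B(F, b) = -3 + (F - F) = -3 + 0 = -3)
J = 963 (J = -2*6 + 975 = -12 + 975 = 963)
1/(J + B(w(1), -52)) = 1/(963 - 3) = 1/960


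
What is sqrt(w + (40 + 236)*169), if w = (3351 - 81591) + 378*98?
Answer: 2*sqrt(1362) ≈ 73.811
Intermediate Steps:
w = -41196 (w = -78240 + 37044 = -41196)
sqrt(w + (40 + 236)*169) = sqrt(-41196 + (40 + 236)*169) = sqrt(-41196 + 276*169) = sqrt(-41196 + 46644) = sqrt(5448) = 2*sqrt(1362)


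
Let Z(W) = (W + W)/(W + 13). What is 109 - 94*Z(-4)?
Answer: 1733/9 ≈ 192.56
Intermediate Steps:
Z(W) = 2*W/(13 + W) (Z(W) = (2*W)/(13 + W) = 2*W/(13 + W))
109 - 94*Z(-4) = 109 - 188*(-4)/(13 - 4) = 109 - 188*(-4)/9 = 109 - 94*(-8/9) = 109 + 752/9 = 1733/9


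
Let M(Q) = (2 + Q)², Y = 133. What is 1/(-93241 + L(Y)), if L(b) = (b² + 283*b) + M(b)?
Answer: -1/19688 ≈ -5.0792e-5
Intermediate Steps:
L(b) = b² + (2 + b)² + 283*b (L(b) = (b² + 283*b) + (2 + b)² = b² + (2 + b)² + 283*b)
1/(-93241 + L(Y)) = 1/(-93241 + (4 + 2*133² + 287*133)) = 1/(-93241 + (4 + 2*17689 + 38171)) = 1/(-93241 + (4 + 35378 + 38171)) = 1/(-93241 + 73553) = 1/(-19688) = -1/19688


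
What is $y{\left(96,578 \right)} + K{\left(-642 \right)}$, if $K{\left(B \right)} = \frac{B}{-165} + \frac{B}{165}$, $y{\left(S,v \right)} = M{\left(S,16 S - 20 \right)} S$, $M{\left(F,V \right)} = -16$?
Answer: $-1536$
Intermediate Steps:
$y{\left(S,v \right)} = - 16 S$
$K{\left(B \right)} = 0$ ($K{\left(B \right)} = B \left(- \frac{1}{165}\right) + B \frac{1}{165} = - \frac{B}{165} + \frac{B}{165} = 0$)
$y{\left(96,578 \right)} + K{\left(-642 \right)} = \left(-16\right) 96 + 0 = -1536 + 0 = -1536$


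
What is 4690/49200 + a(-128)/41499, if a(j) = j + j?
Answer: 6067837/68058360 ≈ 0.089156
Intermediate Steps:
a(j) = 2*j
4690/49200 + a(-128)/41499 = 4690/49200 + (2*(-128))/41499 = 4690*(1/49200) - 256*1/41499 = 469/4920 - 256/41499 = 6067837/68058360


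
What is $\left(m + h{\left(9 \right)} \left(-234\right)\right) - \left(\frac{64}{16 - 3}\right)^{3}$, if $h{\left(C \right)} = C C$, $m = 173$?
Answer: $- \frac{41524001}{2197} \approx -18900.0$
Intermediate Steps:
$h{\left(C \right)} = C^{2}$
$\left(m + h{\left(9 \right)} \left(-234\right)\right) - \left(\frac{64}{16 - 3}\right)^{3} = \left(173 + 9^{2} \left(-234\right)\right) - \left(\frac{64}{16 - 3}\right)^{3} = \left(173 + 81 \left(-234\right)\right) - \left(\frac{64}{13}\right)^{3} = \left(173 - 18954\right) - \left(64 \cdot \frac{1}{13}\right)^{3} = -18781 - \left(\frac{64}{13}\right)^{3} = -18781 - \frac{262144}{2197} = - \frac{41524001}{2197}$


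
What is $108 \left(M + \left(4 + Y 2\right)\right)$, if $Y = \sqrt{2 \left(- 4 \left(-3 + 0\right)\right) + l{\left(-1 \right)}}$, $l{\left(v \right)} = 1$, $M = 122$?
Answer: $14688$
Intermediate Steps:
$Y = 5$ ($Y = \sqrt{2 \left(- 4 \left(-3 + 0\right)\right) + 1} = \sqrt{2 \left(\left(-4\right) \left(-3\right)\right) + 1} = \sqrt{2 \cdot 12 + 1} = \sqrt{24 + 1} = \sqrt{25} = 5$)
$108 \left(M + \left(4 + Y 2\right)\right) = 108 \left(122 + \left(4 + 5 \cdot 2\right)\right) = 108 \left(122 + \left(4 + 10\right)\right) = 108 \left(122 + 14\right) = 108 \cdot 136 = 14688$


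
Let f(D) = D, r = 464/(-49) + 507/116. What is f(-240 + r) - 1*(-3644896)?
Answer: 20716195723/5684 ≈ 3.6447e+6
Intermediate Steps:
r = -28981/5684 (r = 464*(-1/49) + 507*(1/116) = -464/49 + 507/116 = -28981/5684 ≈ -5.0987)
f(-240 + r) - 1*(-3644896) = (-240 - 28981/5684) - 1*(-3644896) = -1393141/5684 + 3644896 = 20716195723/5684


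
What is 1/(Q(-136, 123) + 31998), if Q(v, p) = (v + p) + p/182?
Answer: 182/5821393 ≈ 3.1264e-5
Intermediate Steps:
Q(v, p) = v + 183*p/182 (Q(v, p) = (p + v) + p*(1/182) = (p + v) + p/182 = v + 183*p/182)
1/(Q(-136, 123) + 31998) = 1/((-136 + (183/182)*123) + 31998) = 1/((-136 + 22509/182) + 31998) = 1/(-2243/182 + 31998) = 1/(5821393/182) = 182/5821393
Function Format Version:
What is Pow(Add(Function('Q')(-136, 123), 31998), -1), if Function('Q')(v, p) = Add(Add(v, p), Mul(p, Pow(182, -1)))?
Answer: Rational(182, 5821393) ≈ 3.1264e-5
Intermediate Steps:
Function('Q')(v, p) = Add(v, Mul(Rational(183, 182), p)) (Function('Q')(v, p) = Add(Add(p, v), Mul(p, Rational(1, 182))) = Add(Add(p, v), Mul(Rational(1, 182), p)) = Add(v, Mul(Rational(183, 182), p)))
Pow(Add(Function('Q')(-136, 123), 31998), -1) = Pow(Add(Add(-136, Mul(Rational(183, 182), 123)), 31998), -1) = Pow(Add(Add(-136, Rational(22509, 182)), 31998), -1) = Pow(Add(Rational(-2243, 182), 31998), -1) = Pow(Rational(5821393, 182), -1) = Rational(182, 5821393)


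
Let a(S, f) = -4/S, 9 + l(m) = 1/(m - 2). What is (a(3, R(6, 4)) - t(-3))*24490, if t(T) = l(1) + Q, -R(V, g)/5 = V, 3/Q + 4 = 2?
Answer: 746945/3 ≈ 2.4898e+5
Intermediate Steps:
l(m) = -9 + 1/(-2 + m) (l(m) = -9 + 1/(m - 2) = -9 + 1/(-2 + m))
Q = -3/2 (Q = 3/(-4 + 2) = 3/(-2) = 3*(-1/2) = -3/2 ≈ -1.5000)
R(V, g) = -5*V
t(T) = -23/2 (t(T) = (19 - 9*1)/(-2 + 1) - 3/2 = (19 - 9)/(-1) - 3/2 = -1*10 - 3/2 = -10 - 3/2 = -23/2)
(a(3, R(6, 4)) - t(-3))*24490 = (-4/3 - 1*(-23/2))*24490 = (-4*1/3 + 23/2)*24490 = (-4/3 + 23/2)*24490 = (61/6)*24490 = 746945/3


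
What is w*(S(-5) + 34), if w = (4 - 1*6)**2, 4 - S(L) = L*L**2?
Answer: 652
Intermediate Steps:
S(L) = 4 - L**3 (S(L) = 4 - L*L**2 = 4 - L**3)
w = 4 (w = (4 - 6)**2 = (-2)**2 = 4)
w*(S(-5) + 34) = 4*((4 - 1*(-5)**3) + 34) = 4*((4 - 1*(-125)) + 34) = 4*((4 + 125) + 34) = 4*(129 + 34) = 4*163 = 652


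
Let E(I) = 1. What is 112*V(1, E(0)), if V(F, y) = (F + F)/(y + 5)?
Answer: 112/3 ≈ 37.333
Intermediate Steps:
V(F, y) = 2*F/(5 + y) (V(F, y) = (2*F)/(5 + y) = 2*F/(5 + y))
112*V(1, E(0)) = 112*(2*1/(5 + 1)) = 112*(2*1/6) = 112*(2*1*(1/6)) = 112*(1/3) = 112/3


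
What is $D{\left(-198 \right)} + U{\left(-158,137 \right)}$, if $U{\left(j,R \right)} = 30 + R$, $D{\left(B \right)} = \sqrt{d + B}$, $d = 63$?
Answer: $167 + 3 i \sqrt{15} \approx 167.0 + 11.619 i$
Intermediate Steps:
$D{\left(B \right)} = \sqrt{63 + B}$
$D{\left(-198 \right)} + U{\left(-158,137 \right)} = \sqrt{63 - 198} + \left(30 + 137\right) = \sqrt{-135} + 167 = 3 i \sqrt{15} + 167 = 167 + 3 i \sqrt{15}$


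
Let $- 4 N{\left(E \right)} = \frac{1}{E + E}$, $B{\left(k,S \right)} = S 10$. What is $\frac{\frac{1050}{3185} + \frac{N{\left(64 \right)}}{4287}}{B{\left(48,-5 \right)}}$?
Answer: $- \frac{65848229}{9986995200} \approx -0.0065934$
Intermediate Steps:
$B{\left(k,S \right)} = 10 S$
$N{\left(E \right)} = - \frac{1}{8 E}$ ($N{\left(E \right)} = - \frac{1}{4 \left(E + E\right)} = - \frac{1}{4 \cdot 2 E} = - \frac{\frac{1}{2} \frac{1}{E}}{4} = - \frac{1}{8 E}$)
$\frac{\frac{1050}{3185} + \frac{N{\left(64 \right)}}{4287}}{B{\left(48,-5 \right)}} = \frac{\frac{1050}{3185} + \frac{\left(- \frac{1}{8}\right) \frac{1}{64}}{4287}}{10 \left(-5\right)} = \frac{1050 \cdot \frac{1}{3185} + \left(- \frac{1}{8}\right) \frac{1}{64} \cdot \frac{1}{4287}}{-50} = \left(\frac{30}{91} - \frac{1}{2194944}\right) \left(- \frac{1}{50}\right) = \frac{65848229}{199739904} \left(- \frac{1}{50}\right) = - \frac{65848229}{9986995200}$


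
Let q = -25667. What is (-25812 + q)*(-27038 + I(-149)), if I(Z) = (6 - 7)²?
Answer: 1391837723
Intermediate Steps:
I(Z) = 1 (I(Z) = (-1)² = 1)
(-25812 + q)*(-27038 + I(-149)) = (-25812 - 25667)*(-27038 + 1) = -51479*(-27037) = 1391837723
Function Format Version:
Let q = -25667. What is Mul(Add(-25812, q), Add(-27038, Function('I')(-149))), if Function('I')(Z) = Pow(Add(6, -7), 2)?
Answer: 1391837723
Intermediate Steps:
Function('I')(Z) = 1 (Function('I')(Z) = Pow(-1, 2) = 1)
Mul(Add(-25812, q), Add(-27038, Function('I')(-149))) = Mul(Add(-25812, -25667), Add(-27038, 1)) = Mul(-51479, -27037) = 1391837723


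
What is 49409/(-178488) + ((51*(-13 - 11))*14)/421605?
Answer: -294933973/929030040 ≈ -0.31746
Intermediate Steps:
49409/(-178488) + ((51*(-13 - 11))*14)/421605 = 49409*(-1/178488) + ((51*(-24))*14)*(1/421605) = -49409/178488 - 1224*14*(1/421605) = -49409/178488 - 17136*1/421605 = -49409/178488 - 1904/46845 = -294933973/929030040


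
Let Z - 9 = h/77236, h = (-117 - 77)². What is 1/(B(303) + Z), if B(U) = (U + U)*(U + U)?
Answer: 19309/7091143114 ≈ 2.7230e-6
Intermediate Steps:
B(U) = 4*U² (B(U) = (2*U)*(2*U) = 4*U²)
h = 37636 (h = (-194)² = 37636)
Z = 183190/19309 (Z = 9 + 37636/77236 = 9 + 37636*(1/77236) = 9 + 9409/19309 = 183190/19309 ≈ 9.4873)
1/(B(303) + Z) = 1/(4*303² + 183190/19309) = 1/(4*91809 + 183190/19309) = 1/(367236 + 183190/19309) = 1/(7091143114/19309) = 19309/7091143114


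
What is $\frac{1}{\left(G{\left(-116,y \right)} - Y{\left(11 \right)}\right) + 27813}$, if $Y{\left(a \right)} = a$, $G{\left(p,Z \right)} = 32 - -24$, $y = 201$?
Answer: $\frac{1}{27858} \approx 3.5896 \cdot 10^{-5}$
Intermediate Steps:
$G{\left(p,Z \right)} = 56$ ($G{\left(p,Z \right)} = 32 + 24 = 56$)
$\frac{1}{\left(G{\left(-116,y \right)} - Y{\left(11 \right)}\right) + 27813} = \frac{1}{\left(56 - 11\right) + 27813} = \frac{1}{45 + 27813} = \frac{1}{27858}$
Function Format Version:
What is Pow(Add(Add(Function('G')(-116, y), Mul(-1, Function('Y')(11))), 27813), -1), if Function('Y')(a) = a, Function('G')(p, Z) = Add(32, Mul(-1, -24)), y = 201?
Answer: Rational(1, 27858) ≈ 3.5896e-5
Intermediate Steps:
Function('G')(p, Z) = 56 (Function('G')(p, Z) = Add(32, 24) = 56)
Pow(Add(Add(Function('G')(-116, y), Mul(-1, Function('Y')(11))), 27813), -1) = Pow(Add(Add(56, Mul(-1, 11)), 27813), -1) = Pow(Add(Add(56, -11), 27813), -1) = Pow(Add(45, 27813), -1) = Pow(27858, -1) = Rational(1, 27858)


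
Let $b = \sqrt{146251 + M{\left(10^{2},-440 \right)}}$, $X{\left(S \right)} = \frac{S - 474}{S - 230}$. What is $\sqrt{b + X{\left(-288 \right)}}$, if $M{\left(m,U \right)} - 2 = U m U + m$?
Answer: $\frac{\sqrt{98679 + 67081 \sqrt{19506353}}}{259} \approx 66.469$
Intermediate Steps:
$M{\left(m,U \right)} = 2 + m + m U^{2}$ ($M{\left(m,U \right)} = 2 + \left(U m U + m\right) = 2 + \left(m U^{2} + m\right) = 2 + \left(m + m U^{2}\right) = 2 + m + m U^{2}$)
$X{\left(S \right)} = \frac{-474 + S}{-230 + S}$
$b = \sqrt{19506353}$ ($b = \sqrt{146251 + \left(2 + 10^{2} + 10^{2} \left(-440\right)^{2}\right)} = \sqrt{146251 + \left(2 + 100 + 100 \cdot 193600\right)} = \sqrt{146251 + \left(2 + 100 + 19360000\right)} = \sqrt{146251 + 19360102} = \sqrt{19506353} \approx 4416.6$)
$\sqrt{b + X{\left(-288 \right)}} = \sqrt{\sqrt{19506353} + \frac{-474 - 288}{-230 - 288}} = \sqrt{\sqrt{19506353} + \frac{1}{-518} \left(-762\right)} = \sqrt{\sqrt{19506353} - - \frac{381}{259}} = \sqrt{\sqrt{19506353} + \frac{381}{259}} = \sqrt{\frac{381}{259} + \sqrt{19506353}}$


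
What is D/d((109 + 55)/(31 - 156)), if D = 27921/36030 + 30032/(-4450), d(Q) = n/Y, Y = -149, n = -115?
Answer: -4757095733/614611750 ≈ -7.7400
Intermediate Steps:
d(Q) = 115/149 (d(Q) = -115/(-149) = -115*(-1/149) = 115/149)
D = -31926817/5344450 (D = 27921*(1/36030) + 30032*(-1/4450) = 9307/12010 - 15016/2225 = -31926817/5344450 ≈ -5.9738)
D/d((109 + 55)/(31 - 156)) = -31926817/(5344450*115/149) = -31926817/5344450*149/115 = -4757095733/614611750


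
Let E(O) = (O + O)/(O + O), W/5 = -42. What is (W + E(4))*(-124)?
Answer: 25916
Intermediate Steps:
W = -210 (W = 5*(-42) = -210)
E(O) = 1 (E(O) = (2*O)/((2*O)) = (2*O)*(1/(2*O)) = 1)
(W + E(4))*(-124) = (-210 + 1)*(-124) = -209*(-124) = 25916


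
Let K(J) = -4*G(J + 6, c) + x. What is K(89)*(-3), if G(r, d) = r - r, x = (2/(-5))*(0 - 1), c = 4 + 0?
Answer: -6/5 ≈ -1.2000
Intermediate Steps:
c = 4
x = ⅖ (x = (2*(-⅕))*(-1) = -⅖*(-1) = ⅖ ≈ 0.40000)
G(r, d) = 0
K(J) = ⅖ (K(J) = -4*0 + ⅖ = 0 + ⅖ = ⅖)
K(89)*(-3) = (⅖)*(-3) = -6/5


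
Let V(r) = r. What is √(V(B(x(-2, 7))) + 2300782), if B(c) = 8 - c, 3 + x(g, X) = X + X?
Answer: √2300779 ≈ 1516.8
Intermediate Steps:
x(g, X) = -3 + 2*X (x(g, X) = -3 + (X + X) = -3 + 2*X)
√(V(B(x(-2, 7))) + 2300782) = √((8 - (-3 + 2*7)) + 2300782) = √((8 - (-3 + 14)) + 2300782) = √((8 - 1*11) + 2300782) = √((8 - 11) + 2300782) = √(-3 + 2300782) = √2300779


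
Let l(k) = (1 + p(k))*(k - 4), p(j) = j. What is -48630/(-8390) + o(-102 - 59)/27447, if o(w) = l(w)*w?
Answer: -163457659/1096573 ≈ -149.06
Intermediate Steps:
l(k) = (1 + k)*(-4 + k) (l(k) = (1 + k)*(k - 4) = (1 + k)*(-4 + k))
o(w) = w*(-4 + w**2 - 3*w) (o(w) = (-4 + w**2 - 3*w)*w = w*(-4 + w**2 - 3*w))
-48630/(-8390) + o(-102 - 59)/27447 = -48630/(-8390) + ((-102 - 59)*(-4 + (-102 - 59)**2 - 3*(-102 - 59)))/27447 = -48630*(-1/8390) - 161*(-4 + (-161)**2 - 3*(-161))*(1/27447) = 4863/839 - 161*(-4 + 25921 + 483)*(1/27447) = 4863/839 - 161*26400*(1/27447) = 4863/839 - 4250400*1/27447 = 4863/839 - 202400/1307 = -163457659/1096573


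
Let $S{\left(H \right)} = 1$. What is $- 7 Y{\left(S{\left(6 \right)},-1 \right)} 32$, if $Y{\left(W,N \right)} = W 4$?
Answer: $-896$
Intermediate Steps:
$Y{\left(W,N \right)} = 4 W$
$- 7 Y{\left(S{\left(6 \right)},-1 \right)} 32 = - 7 \cdot 4 \cdot 1 \cdot 32 = \left(-7\right) 4 \cdot 32 = \left(-28\right) 32 = -896$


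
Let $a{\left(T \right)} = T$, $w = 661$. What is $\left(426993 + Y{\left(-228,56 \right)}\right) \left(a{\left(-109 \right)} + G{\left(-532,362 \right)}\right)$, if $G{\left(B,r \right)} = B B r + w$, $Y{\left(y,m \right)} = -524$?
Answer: $43693983747560$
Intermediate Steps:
$G{\left(B,r \right)} = 661 + r B^{2}$ ($G{\left(B,r \right)} = B B r + 661 = B^{2} r + 661 = r B^{2} + 661 = 661 + r B^{2}$)
$\left(426993 + Y{\left(-228,56 \right)}\right) \left(a{\left(-109 \right)} + G{\left(-532,362 \right)}\right) = \left(426993 - 524\right) \left(-109 + \left(661 + 362 \left(-532\right)^{2}\right)\right) = 426469 \left(-109 + \left(661 + 362 \cdot 283024\right)\right) = 426469 \left(-109 + \left(661 + 102454688\right)\right) = 426469 \left(-109 + 102455349\right) = 426469 \cdot 102455240 = 43693983747560$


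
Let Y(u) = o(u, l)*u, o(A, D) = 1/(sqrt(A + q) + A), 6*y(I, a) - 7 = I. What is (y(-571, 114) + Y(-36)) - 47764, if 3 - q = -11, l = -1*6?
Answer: -31537774/659 + 18*I*sqrt(22)/659 ≈ -47857.0 + 0.12811*I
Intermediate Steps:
l = -6
q = 14 (q = 3 - 1*(-11) = 3 + 11 = 14)
y(I, a) = 7/6 + I/6
o(A, D) = 1/(A + sqrt(14 + A)) (o(A, D) = 1/(sqrt(A + 14) + A) = 1/(sqrt(14 + A) + A) = 1/(A + sqrt(14 + A)))
Y(u) = u/(u + sqrt(14 + u))
(y(-571, 114) + Y(-36)) - 47764 = ((7/6 + (1/6)*(-571)) - 36/(-36 + sqrt(14 - 36))) - 47764 = ((7/6 - 571/6) - 36/(-36 + sqrt(-22))) - 47764 = (-94 - 36/(-36 + I*sqrt(22))) - 47764 = -47858 - 36/(-36 + I*sqrt(22))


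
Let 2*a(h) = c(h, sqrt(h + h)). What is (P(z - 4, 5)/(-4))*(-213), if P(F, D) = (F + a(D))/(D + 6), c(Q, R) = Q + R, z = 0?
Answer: -639/88 + 213*sqrt(10)/88 ≈ 0.39279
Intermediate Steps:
a(h) = h/2 + sqrt(2)*sqrt(h)/2 (a(h) = (h + sqrt(h + h))/2 = (h + sqrt(2*h))/2 = (h + sqrt(2)*sqrt(h))/2 = h/2 + sqrt(2)*sqrt(h)/2)
P(F, D) = (F + D/2 + sqrt(2)*sqrt(D)/2)/(6 + D) (P(F, D) = (F + (D/2 + sqrt(2)*sqrt(D)/2))/(D + 6) = (F + D/2 + sqrt(2)*sqrt(D)/2)/(6 + D))
(P(z - 4, 5)/(-4))*(-213) = (((5 + 2*(0 - 4) + sqrt(2)*sqrt(5))/(2*(6 + 5)))/(-4))*(-213) = -(5 + 2*(-4) + sqrt(10))/(8*11)*(-213) = -(5 - 8 + sqrt(10))/(8*11)*(-213) = -(-3 + sqrt(10))/(8*11)*(-213) = -(-3/22 + sqrt(10)/22)/4*(-213) = (3/88 - sqrt(10)/88)*(-213) = -639/88 + 213*sqrt(10)/88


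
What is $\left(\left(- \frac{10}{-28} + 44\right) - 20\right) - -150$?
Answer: $\frac{2441}{14} \approx 174.36$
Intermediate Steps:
$\left(\left(- \frac{10}{-28} + 44\right) - 20\right) - -150 = \left(\left(\left(-10\right) \left(- \frac{1}{28}\right) + 44\right) - 20\right) + 150 = \left(\left(\frac{5}{14} + 44\right) - 20\right) + 150 = \left(\frac{621}{14} - 20\right) + 150 = \frac{341}{14} + 150 = \frac{2441}{14}$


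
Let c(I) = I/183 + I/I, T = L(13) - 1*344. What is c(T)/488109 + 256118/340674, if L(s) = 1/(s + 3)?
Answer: 61006442214731/81147590187408 ≈ 0.75180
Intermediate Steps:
L(s) = 1/(3 + s)
T = -5503/16 (T = 1/(3 + 13) - 1*344 = 1/16 - 344 = -5503/16 ≈ -343.94)
c(I) = 1 + I/183 (c(I) = I*(1/183) + 1 = I/183 + 1 = 1 + I/183)
c(T)/488109 + 256118/340674 = (1 + (1/183)*(-5503/16))/488109 + 256118/340674 = (1 - 5503/2928)*(1/488109) + 256118*(1/340674) = -2575/2928*1/488109 + 128059/170337 = -2575/1429183152 + 128059/170337 = 61006442214731/81147590187408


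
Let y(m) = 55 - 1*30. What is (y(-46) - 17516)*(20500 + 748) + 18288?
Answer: -371630480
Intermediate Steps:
y(m) = 25 (y(m) = 55 - 30 = 25)
(y(-46) - 17516)*(20500 + 748) + 18288 = (25 - 17516)*(20500 + 748) + 18288 = -17491*21248 + 18288 = -371648768 + 18288 = -371630480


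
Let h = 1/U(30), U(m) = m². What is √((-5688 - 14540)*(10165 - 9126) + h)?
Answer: I*√18915202799/30 ≈ 4584.4*I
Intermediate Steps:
h = 1/900 (h = 1/(30²) = 1/900 ≈ 0.0011111)
√((-5688 - 14540)*(10165 - 9126) + h) = √((-5688 - 14540)*(10165 - 9126) + 1/900) = √(-20228*1039 + 1/900) = √(-21016892 + 1/900) = √(-18915202799/900) = I*√18915202799/30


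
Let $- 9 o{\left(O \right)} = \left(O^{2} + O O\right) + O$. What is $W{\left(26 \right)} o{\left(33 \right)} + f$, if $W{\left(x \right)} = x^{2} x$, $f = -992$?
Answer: $- \frac{12956488}{3} \approx -4.3188 \cdot 10^{6}$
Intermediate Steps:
$W{\left(x \right)} = x^{3}$
$o{\left(O \right)} = - \frac{2 O^{2}}{9} - \frac{O}{9}$ ($o{\left(O \right)} = - \frac{\left(O^{2} + O O\right) + O}{9} = - \frac{\left(O^{2} + O^{2}\right) + O}{9} = - \frac{2 O^{2} + O}{9} = - \frac{O + 2 O^{2}}{9} = - \frac{2 O^{2}}{9} - \frac{O}{9}$)
$W{\left(26 \right)} o{\left(33 \right)} + f = 26^{3} \left(\left(- \frac{1}{9}\right) 33 \left(1 + 2 \cdot 33\right)\right) - 992 = 17576 \left(\left(- \frac{1}{9}\right) 33 \left(1 + 66\right)\right) - 992 = 17576 \left(\left(- \frac{1}{9}\right) 33 \cdot 67\right) - 992 = 17576 \left(- \frac{737}{3}\right) - 992 = - \frac{12953512}{3} - 992 = - \frac{12956488}{3}$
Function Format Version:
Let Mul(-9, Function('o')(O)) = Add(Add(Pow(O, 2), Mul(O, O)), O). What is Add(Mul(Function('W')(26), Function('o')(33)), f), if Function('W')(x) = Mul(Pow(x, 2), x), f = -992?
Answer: Rational(-12956488, 3) ≈ -4.3188e+6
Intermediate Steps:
Function('W')(x) = Pow(x, 3)
Function('o')(O) = Add(Mul(Rational(-2, 9), Pow(O, 2)), Mul(Rational(-1, 9), O)) (Function('o')(O) = Mul(Rational(-1, 9), Add(Add(Pow(O, 2), Mul(O, O)), O)) = Mul(Rational(-1, 9), Add(Add(Pow(O, 2), Pow(O, 2)), O)) = Mul(Rational(-1, 9), Add(Mul(2, Pow(O, 2)), O)) = Mul(Rational(-1, 9), Add(O, Mul(2, Pow(O, 2)))) = Add(Mul(Rational(-2, 9), Pow(O, 2)), Mul(Rational(-1, 9), O)))
Add(Mul(Function('W')(26), Function('o')(33)), f) = Add(Mul(Pow(26, 3), Mul(Rational(-1, 9), 33, Add(1, Mul(2, 33)))), -992) = Add(Mul(17576, Mul(Rational(-1, 9), 33, Add(1, 66))), -992) = Add(Mul(17576, Mul(Rational(-1, 9), 33, 67)), -992) = Add(Mul(17576, Rational(-737, 3)), -992) = Add(Rational(-12953512, 3), -992) = Rational(-12956488, 3)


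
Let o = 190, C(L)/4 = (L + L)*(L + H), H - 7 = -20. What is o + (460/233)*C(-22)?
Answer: 2877870/233 ≈ 12351.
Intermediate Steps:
H = -13 (H = 7 - 20 = -13)
C(L) = 8*L*(-13 + L) (C(L) = 4*((L + L)*(L - 13)) = 4*((2*L)*(-13 + L)) = 4*(2*L*(-13 + L)) = 8*L*(-13 + L))
o + (460/233)*C(-22) = 190 + (460/233)*(8*(-22)*(-13 - 22)) = 190 + (460*(1/233))*(8*(-22)*(-35)) = 190 + (460/233)*6160 = 190 + 2833600/233 = 2877870/233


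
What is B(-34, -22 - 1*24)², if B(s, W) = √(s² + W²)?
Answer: 3272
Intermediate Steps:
B(s, W) = √(W² + s²)
B(-34, -22 - 1*24)² = (√((-22 - 1*24)² + (-34)²))² = (√((-22 - 24)² + 1156))² = (√((-46)² + 1156))² = (√(2116 + 1156))² = (√3272)² = (2*√818)² = 3272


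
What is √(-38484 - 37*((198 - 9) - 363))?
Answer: 7*I*√654 ≈ 179.01*I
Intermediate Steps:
√(-38484 - 37*((198 - 9) - 363)) = √(-38484 - 37*(189 - 363)) = √(-38484 - 37*(-174)) = √(-38484 + 6438) = √(-32046) = 7*I*√654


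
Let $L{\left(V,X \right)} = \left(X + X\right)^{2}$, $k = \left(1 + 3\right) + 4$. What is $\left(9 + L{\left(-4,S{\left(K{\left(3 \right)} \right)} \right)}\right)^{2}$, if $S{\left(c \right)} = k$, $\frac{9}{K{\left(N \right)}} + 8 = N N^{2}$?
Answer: $70225$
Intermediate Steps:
$k = 8$ ($k = 4 + 4 = 8$)
$K{\left(N \right)} = \frac{9}{-8 + N^{3}}$ ($K{\left(N \right)} = \frac{9}{-8 + N N^{2}} = \frac{9}{-8 + N^{3}}$)
$S{\left(c \right)} = 8$
$L{\left(V,X \right)} = 4 X^{2}$ ($L{\left(V,X \right)} = \left(2 X\right)^{2} = 4 X^{2}$)
$\left(9 + L{\left(-4,S{\left(K{\left(3 \right)} \right)} \right)}\right)^{2} = \left(9 + 4 \cdot 8^{2}\right)^{2} = \left(9 + 4 \cdot 64\right)^{2} = \left(9 + 256\right)^{2} = 265^{2} = 70225$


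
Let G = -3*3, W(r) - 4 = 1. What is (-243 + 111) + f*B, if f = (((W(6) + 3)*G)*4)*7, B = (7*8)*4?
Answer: -451716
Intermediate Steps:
W(r) = 5 (W(r) = 4 + 1 = 5)
G = -9
B = 224 (B = 56*4 = 224)
f = -2016 (f = (((5 + 3)*(-9))*4)*7 = ((8*(-9))*4)*7 = -72*4*7 = -288*7 = -2016)
(-243 + 111) + f*B = (-243 + 111) - 2016*224 = -132 - 451584 = -451716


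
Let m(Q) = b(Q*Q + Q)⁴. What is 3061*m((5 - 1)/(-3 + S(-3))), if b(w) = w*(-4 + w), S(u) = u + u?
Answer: 6858309540904960000/1853020188851841 ≈ 3701.2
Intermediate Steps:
S(u) = 2*u
m(Q) = (Q + Q²)⁴*(-4 + Q + Q²)⁴ (m(Q) = ((Q*Q + Q)*(-4 + (Q*Q + Q)))⁴ = ((Q² + Q)*(-4 + (Q² + Q)))⁴ = ((Q + Q²)*(-4 + (Q + Q²)))⁴ = ((Q + Q²)*(-4 + Q + Q²))⁴ = (Q + Q²)⁴*(-4 + Q + Q²)⁴)
3061*m((5 - 1)/(-3 + S(-3))) = 3061*(((5 - 1)/(-3 + 2*(-3)))⁴*(1 + (5 - 1)/(-3 + 2*(-3)))⁴*(-4 + ((5 - 1)/(-3 + 2*(-3)))*(1 + (5 - 1)/(-3 + 2*(-3))))⁴) = 3061*((4/(-3 - 6))⁴*(1 + 4/(-3 - 6))⁴*(-4 + (4/(-3 - 6))*(1 + 4/(-3 - 6)))⁴) = 3061*((4/(-9))⁴*(1 + 4/(-9))⁴*(-4 + (4/(-9))*(1 + 4/(-9)))⁴) = 3061*((4*(-⅑))⁴*(1 + 4*(-⅑))⁴*(-4 + (4*(-⅑))*(1 + 4*(-⅑)))⁴) = 3061*((-4/9)⁴*(1 - 4/9)⁴*(-4 - 4*(1 - 4/9)/9)⁴) = 3061*(256*(5/9)⁴*(-4 - 4/9*5/9)⁴/6561) = 3061*((256/6561)*(625/6561)*(-4 - 20/81)⁴) = 3061*((256/6561)*(625/6561)*(-344/81)⁴) = 3061*((256/6561)*(625/6561)*(14003408896/43046721)) = 3061*(2240545423360000/1853020188851841) = 6858309540904960000/1853020188851841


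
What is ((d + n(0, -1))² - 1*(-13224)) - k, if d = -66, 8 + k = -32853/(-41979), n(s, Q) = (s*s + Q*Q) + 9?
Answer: 229026473/13993 ≈ 16367.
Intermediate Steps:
n(s, Q) = 9 + Q² + s² (n(s, Q) = (s² + Q²) + 9 = (Q² + s²) + 9 = 9 + Q² + s²)
k = -100993/13993 (k = -8 - 32853/(-41979) = -8 - 32853*(-1/41979) = -8 + 10951/13993 = -100993/13993 ≈ -7.2174)
((d + n(0, -1))² - 1*(-13224)) - k = ((-66 + (9 + (-1)² + 0²))² - 1*(-13224)) - 1*(-100993/13993) = ((-66 + (9 + 1 + 0))² + 13224) + 100993/13993 = ((-66 + 10)² + 13224) + 100993/13993 = ((-56)² + 13224) + 100993/13993 = (3136 + 13224) + 100993/13993 = 16360 + 100993/13993 = 229026473/13993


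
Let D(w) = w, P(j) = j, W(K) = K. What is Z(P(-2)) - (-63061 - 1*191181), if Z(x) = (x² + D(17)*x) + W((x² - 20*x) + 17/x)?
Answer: 508495/2 ≈ 2.5425e+5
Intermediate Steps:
Z(x) = -3*x + 2*x² + 17/x (Z(x) = (x² + 17*x) + ((x² - 20*x) + 17/x) = (x² + 17*x) + (x² - 20*x + 17/x) = -3*x + 2*x² + 17/x)
Z(P(-2)) - (-63061 - 1*191181) = (-3*(-2) + 2*(-2)² + 17/(-2)) - (-63061 - 1*191181) = (6 + 2*4 + 17*(-½)) - (-63061 - 191181) = (6 + 8 - 17/2) - 1*(-254242) = 11/2 + 254242 = 508495/2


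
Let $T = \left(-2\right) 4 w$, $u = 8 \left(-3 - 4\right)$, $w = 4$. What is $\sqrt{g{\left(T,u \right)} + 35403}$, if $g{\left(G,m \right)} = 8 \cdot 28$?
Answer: $\sqrt{35627} \approx 188.75$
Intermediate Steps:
$u = -56$ ($u = 8 \left(-7\right) = -56$)
$T = -32$ ($T = \left(-2\right) 4 \cdot 4 = \left(-8\right) 4 = -32$)
$g{\left(G,m \right)} = 224$
$\sqrt{g{\left(T,u \right)} + 35403} = \sqrt{224 + 35403} = \sqrt{35627}$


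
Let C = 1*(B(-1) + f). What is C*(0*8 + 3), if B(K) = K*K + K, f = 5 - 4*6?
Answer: -57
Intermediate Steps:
f = -19 (f = 5 - 24 = -19)
B(K) = K + K² (B(K) = K² + K = K + K²)
C = -19 (C = 1*(-(1 - 1) - 19) = 1*(-1*0 - 19) = 1*(0 - 19) = 1*(-19) = -19)
C*(0*8 + 3) = -19*(0*8 + 3) = -19*(0 + 3) = -19*3 = -57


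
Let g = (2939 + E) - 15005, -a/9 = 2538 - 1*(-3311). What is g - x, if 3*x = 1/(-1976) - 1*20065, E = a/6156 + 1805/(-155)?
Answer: -2975863369/551304 ≈ -5397.9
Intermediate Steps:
a = -52641 (a = -9*(2538 - 1*(-3311)) = -9*(2538 + 3311) = -9*5849 = -52641)
E = -428243/21204 (E = -52641/6156 + 1805/(-155) = -52641*1/6156 + 1805*(-1/155) = -5849/684 - 361/31 = -428243/21204 ≈ -20.196)
g = -256275707/21204 (g = (2939 - 428243/21204) - 15005 = 61890313/21204 - 15005 = -256275707/21204 ≈ -12086.)
x = -13216147/1976 (x = (1/(-1976) - 1*20065)/3 = (-1/1976 - 20065)/3 = (1/3)*(-39648441/1976) = -13216147/1976 ≈ -6688.3)
g - x = -256275707/21204 - 1*(-13216147/1976) = -256275707/21204 + 13216147/1976 = -2975863369/551304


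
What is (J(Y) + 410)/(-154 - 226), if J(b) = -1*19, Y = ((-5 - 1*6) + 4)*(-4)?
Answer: -391/380 ≈ -1.0289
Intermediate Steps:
Y = 28 (Y = ((-5 - 6) + 4)*(-4) = (-11 + 4)*(-4) = -7*(-4) = 28)
J(b) = -19
(J(Y) + 410)/(-154 - 226) = (-19 + 410)/(-154 - 226) = 391/(-380) = 391*(-1/380) = -391/380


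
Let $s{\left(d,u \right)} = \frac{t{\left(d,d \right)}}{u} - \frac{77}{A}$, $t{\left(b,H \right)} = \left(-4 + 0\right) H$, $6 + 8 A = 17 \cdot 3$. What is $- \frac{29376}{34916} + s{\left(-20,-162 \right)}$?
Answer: $- \frac{53113696}{3535245} \approx -15.024$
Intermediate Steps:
$A = \frac{45}{8}$ ($A = - \frac{3}{4} + \frac{17 \cdot 3}{8} = - \frac{3}{4} + \frac{1}{8} \cdot 51 = - \frac{3}{4} + \frac{51}{8} = \frac{45}{8} \approx 5.625$)
$t{\left(b,H \right)} = - 4 H$
$s{\left(d,u \right)} = - \frac{616}{45} - \frac{4 d}{u}$ ($s{\left(d,u \right)} = \frac{\left(-4\right) d}{u} - \frac{77}{\frac{45}{8}} = - \frac{4 d}{u} - \frac{616}{45} = - \frac{616}{45} - \frac{4 d}{u}$)
$- \frac{29376}{34916} + s{\left(-20,-162 \right)} = - \frac{29376}{34916} - \left(\frac{616}{45} - \frac{80}{-162}\right) = \left(-29376\right) \frac{1}{34916} - \left(\frac{616}{45} - - \frac{40}{81}\right) = - \frac{7344}{8729} - \frac{5744}{405} = - \frac{53113696}{3535245}$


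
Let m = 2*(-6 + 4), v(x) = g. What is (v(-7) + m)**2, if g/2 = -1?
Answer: 36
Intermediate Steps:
g = -2 (g = 2*(-1) = -2)
v(x) = -2
m = -4 (m = 2*(-2) = -4)
(v(-7) + m)**2 = (-2 - 4)**2 = (-6)**2 = 36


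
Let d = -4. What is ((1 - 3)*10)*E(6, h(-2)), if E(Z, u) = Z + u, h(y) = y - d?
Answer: -160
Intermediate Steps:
h(y) = 4 + y (h(y) = y - 1*(-4) = y + 4 = 4 + y)
((1 - 3)*10)*E(6, h(-2)) = ((1 - 3)*10)*(6 + (4 - 2)) = (-2*10)*(6 + 2) = -20*8 = -160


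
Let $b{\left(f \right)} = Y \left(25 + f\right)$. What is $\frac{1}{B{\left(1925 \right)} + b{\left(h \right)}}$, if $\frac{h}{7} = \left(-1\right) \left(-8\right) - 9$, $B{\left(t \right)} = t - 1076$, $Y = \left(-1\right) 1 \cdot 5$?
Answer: $\frac{1}{759} \approx 0.0013175$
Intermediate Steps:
$Y = -5$ ($Y = \left(-1\right) 5 = -5$)
$B{\left(t \right)} = -1076 + t$
$h = -7$ ($h = 7 \left(\left(-1\right) \left(-8\right) - 9\right) = 7 \left(8 - 9\right) = 7 \left(-1\right) = -7$)
$b{\left(f \right)} = -125 - 5 f$ ($b{\left(f \right)} = - 5 \left(25 + f\right) = -125 - 5 f$)
$\frac{1}{B{\left(1925 \right)} + b{\left(h \right)}} = \frac{1}{\left(-1076 + 1925\right) - 90} = \frac{1}{849 + \left(-125 + 35\right)} = \frac{1}{849 - 90} = \frac{1}{759}$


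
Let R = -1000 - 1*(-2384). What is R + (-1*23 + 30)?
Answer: 1391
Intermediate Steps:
R = 1384 (R = -1000 + 2384 = 1384)
R + (-1*23 + 30) = 1384 + (-1*23 + 30) = 1384 + (-23 + 30) = 1384 + 7 = 1391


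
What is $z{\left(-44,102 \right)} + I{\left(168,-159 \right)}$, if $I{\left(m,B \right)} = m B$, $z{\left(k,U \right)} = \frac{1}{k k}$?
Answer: $- \frac{51714431}{1936} \approx -26712.0$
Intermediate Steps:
$z{\left(k,U \right)} = \frac{1}{k^{2}}$
$I{\left(m,B \right)} = B m$
$z{\left(-44,102 \right)} + I{\left(168,-159 \right)} = \frac{1}{1936} - 26712 = - \frac{51714431}{1936}$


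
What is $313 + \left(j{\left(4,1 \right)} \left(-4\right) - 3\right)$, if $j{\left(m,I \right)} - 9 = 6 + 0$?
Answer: $250$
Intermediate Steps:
$j{\left(m,I \right)} = 15$ ($j{\left(m,I \right)} = 9 + \left(6 + 0\right) = 9 + 6 = 15$)
$313 + \left(j{\left(4,1 \right)} \left(-4\right) - 3\right) = 313 + \left(15 \left(-4\right) - 3\right) = 313 - 63 = 250$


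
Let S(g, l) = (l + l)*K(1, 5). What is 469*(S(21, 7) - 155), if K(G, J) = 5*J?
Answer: 91455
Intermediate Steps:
S(g, l) = 50*l (S(g, l) = (l + l)*(5*5) = (2*l)*25 = 50*l)
469*(S(21, 7) - 155) = 469*(50*7 - 155) = 469*(350 - 155) = 469*195 = 91455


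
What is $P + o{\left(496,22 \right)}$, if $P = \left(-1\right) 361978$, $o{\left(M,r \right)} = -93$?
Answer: $-362071$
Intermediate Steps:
$P = -361978$
$P + o{\left(496,22 \right)} = -361978 - 93 = -362071$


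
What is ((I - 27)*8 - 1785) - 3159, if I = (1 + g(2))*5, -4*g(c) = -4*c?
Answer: -5040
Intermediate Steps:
g(c) = c (g(c) = -(-1)*c = c)
I = 15 (I = (1 + 2)*5 = 3*5 = 15)
((I - 27)*8 - 1785) - 3159 = ((15 - 27)*8 - 1785) - 3159 = (-12*8 - 1785) - 3159 = (-96 - 1785) - 3159 = -1881 - 3159 = -5040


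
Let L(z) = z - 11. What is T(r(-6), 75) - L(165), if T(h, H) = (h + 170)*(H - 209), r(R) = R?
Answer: -22130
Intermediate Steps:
L(z) = -11 + z
T(h, H) = (-209 + H)*(170 + h) (T(h, H) = (170 + h)*(-209 + H) = (-209 + H)*(170 + h))
T(r(-6), 75) - L(165) = (-35530 - 209*(-6) + 170*75 + 75*(-6)) - (-11 + 165) = (-35530 + 1254 + 12750 - 450) - 1*154 = -21976 - 154 = -22130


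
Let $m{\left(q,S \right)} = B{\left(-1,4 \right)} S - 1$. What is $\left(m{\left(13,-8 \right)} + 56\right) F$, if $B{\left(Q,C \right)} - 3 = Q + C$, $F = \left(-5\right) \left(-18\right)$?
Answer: $630$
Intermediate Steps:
$F = 90$
$B{\left(Q,C \right)} = 3 + C + Q$ ($B{\left(Q,C \right)} = 3 + \left(Q + C\right) = 3 + \left(C + Q\right) = 3 + C + Q$)
$m{\left(q,S \right)} = -1 + 6 S$ ($m{\left(q,S \right)} = \left(3 + 4 - 1\right) S - 1 = 6 S - 1 = -1 + 6 S$)
$\left(m{\left(13,-8 \right)} + 56\right) F = \left(\left(-1 + 6 \left(-8\right)\right) + 56\right) 90 = \left(\left(-1 - 48\right) + 56\right) 90 = \left(-49 + 56\right) 90 = 7 \cdot 90 = 630$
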